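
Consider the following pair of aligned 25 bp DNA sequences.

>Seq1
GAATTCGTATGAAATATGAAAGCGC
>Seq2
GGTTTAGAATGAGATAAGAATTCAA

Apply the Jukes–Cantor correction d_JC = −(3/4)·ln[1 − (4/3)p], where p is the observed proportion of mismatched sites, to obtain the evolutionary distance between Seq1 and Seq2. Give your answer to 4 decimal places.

The sequences differ at positions 2 (A/G), 3 (A/T), 6 (C/A), 8 (T/A), 13 (A/G), 17 (T/A), 21 (A/T), 22 (G/T), 24 (G/A), 25 (C/A).
p = 10/25 = 0.400000.
d = −0.75 · ln(1 − (4/3)·0.400000) = −0.75 · ln(0.466667) = −0.75 · (-0.762139) = 0.5716.

0.5716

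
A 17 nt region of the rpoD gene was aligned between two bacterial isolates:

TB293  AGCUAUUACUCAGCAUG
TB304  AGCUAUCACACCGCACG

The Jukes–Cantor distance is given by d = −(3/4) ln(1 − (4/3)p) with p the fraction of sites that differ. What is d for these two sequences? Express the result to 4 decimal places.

Mismatches occur at site 7 (U↔C), site 10 (U↔A), site 12 (A↔C), site 16 (U↔C).
p = 4/17 = 0.235294.
d = −0.75 · ln(1 − (4/3)·0.235294) = −0.75 · ln(0.686275) = −0.75 · (-0.376477) = 0.2824.

0.2824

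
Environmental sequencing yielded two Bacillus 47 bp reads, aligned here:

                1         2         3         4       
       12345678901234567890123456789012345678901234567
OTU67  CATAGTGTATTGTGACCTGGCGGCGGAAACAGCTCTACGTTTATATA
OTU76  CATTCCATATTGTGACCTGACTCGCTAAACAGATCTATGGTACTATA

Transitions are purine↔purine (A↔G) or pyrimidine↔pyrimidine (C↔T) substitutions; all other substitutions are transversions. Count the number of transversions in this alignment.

Differing sites — 4:A/T (Tv); 5:G/C (Tv); 6:T/C (Ti); 7:G/A (Ti); 20:G/A (Ti); 22:G/T (Tv); 23:G/C (Tv); 24:C/G (Tv); 25:G/C (Tv); 26:G/T (Tv); 33:C/A (Tv); 38:C/T (Ti); 40:T/G (Tv); 42:T/A (Tv); 43:A/C (Tv).
Of the 15 differences, 4 transitions and 11 transversions, so the answer is 11.

11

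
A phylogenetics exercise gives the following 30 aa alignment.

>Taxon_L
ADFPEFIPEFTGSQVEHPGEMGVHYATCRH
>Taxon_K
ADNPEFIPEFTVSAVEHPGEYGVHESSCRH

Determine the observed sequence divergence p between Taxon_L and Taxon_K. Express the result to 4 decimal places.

Differing sites — 3:F/N; 12:G/V; 14:Q/A; 21:M/Y; 25:Y/E; 26:A/S; 27:T/S.
There are 7 differences over 30 sites, so p = 7/30 = 0.2333.

0.2333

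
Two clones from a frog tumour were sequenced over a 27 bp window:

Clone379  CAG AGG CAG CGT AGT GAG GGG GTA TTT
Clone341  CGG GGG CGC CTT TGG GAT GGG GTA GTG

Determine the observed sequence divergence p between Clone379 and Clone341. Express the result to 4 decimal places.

0.3704

The sequences differ at positions 2 (A/G), 4 (A/G), 8 (A/G), 9 (G/C), 11 (G/T), 13 (A/T), 15 (T/G), 18 (G/T), 25 (T/G), 27 (T/G).
There are 10 differences over 27 sites, so p = 10/27 = 0.3704.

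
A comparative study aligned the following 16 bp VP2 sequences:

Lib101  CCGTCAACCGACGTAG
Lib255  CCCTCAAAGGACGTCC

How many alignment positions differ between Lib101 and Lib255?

Differing sites — 3:G/C; 8:C/A; 9:C/G; 15:A/C; 16:G/C.
That gives 5 mismatches out of 16 aligned sites, so the Hamming distance is 5.

5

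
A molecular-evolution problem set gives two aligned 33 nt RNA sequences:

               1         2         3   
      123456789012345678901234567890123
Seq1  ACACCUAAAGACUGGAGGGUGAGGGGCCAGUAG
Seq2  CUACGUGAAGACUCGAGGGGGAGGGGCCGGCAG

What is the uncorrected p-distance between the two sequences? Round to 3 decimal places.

0.242

Differing sites — 1:A/C; 2:C/U; 5:C/G; 7:A/G; 14:G/C; 20:U/G; 29:A/G; 31:U/C.
There are 8 differences over 33 sites, so p = 8/33 = 0.242.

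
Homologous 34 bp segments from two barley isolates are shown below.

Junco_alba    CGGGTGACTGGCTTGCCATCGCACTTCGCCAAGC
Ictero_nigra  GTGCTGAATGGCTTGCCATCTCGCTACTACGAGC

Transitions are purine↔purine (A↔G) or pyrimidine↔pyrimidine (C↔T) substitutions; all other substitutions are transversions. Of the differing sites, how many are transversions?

Mismatches occur at site 1 (C↔G, transversion), site 2 (G↔T, transversion), site 4 (G↔C, transversion), site 8 (C↔A, transversion), site 21 (G↔T, transversion), site 23 (A↔G, transition), site 26 (T↔A, transversion), site 28 (G↔T, transversion), site 29 (C↔A, transversion), site 31 (A↔G, transition).
Of the 10 differences, 2 transitions and 8 transversions, so the answer is 8.

8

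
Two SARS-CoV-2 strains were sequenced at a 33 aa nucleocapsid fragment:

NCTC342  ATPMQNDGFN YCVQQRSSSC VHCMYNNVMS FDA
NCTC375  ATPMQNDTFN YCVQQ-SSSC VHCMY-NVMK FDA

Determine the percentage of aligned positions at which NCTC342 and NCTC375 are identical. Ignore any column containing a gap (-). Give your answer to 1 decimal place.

Excluding the 2 gap columns leaves 31 comparable sites.
Mismatches occur at site 8 (G/T), site 30 (S/K).
29 of the 31 comparable sites match, so the percent identity is 29/31 × 100 = 93.5%.

93.5%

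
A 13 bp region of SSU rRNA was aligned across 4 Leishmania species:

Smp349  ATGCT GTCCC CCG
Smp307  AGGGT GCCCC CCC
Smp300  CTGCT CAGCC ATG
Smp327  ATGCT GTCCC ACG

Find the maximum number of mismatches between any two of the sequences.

9

Pairwise Hamming distances:
  Smp349 vs Smp307: 4
  Smp349 vs Smp300: 6
  Smp349 vs Smp327: 1
  Smp307 vs Smp300: 9
  Smp307 vs Smp327: 5
  Smp300 vs Smp327: 5
The largest is 9, between Smp307 and Smp300.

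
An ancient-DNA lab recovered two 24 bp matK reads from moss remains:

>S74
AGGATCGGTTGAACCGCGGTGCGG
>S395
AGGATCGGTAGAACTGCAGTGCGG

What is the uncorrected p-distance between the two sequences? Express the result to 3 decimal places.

Differing sites — 10:T/A; 15:C/T; 18:G/A.
There are 3 differences over 24 sites, so p = 3/24 = 0.125.

0.125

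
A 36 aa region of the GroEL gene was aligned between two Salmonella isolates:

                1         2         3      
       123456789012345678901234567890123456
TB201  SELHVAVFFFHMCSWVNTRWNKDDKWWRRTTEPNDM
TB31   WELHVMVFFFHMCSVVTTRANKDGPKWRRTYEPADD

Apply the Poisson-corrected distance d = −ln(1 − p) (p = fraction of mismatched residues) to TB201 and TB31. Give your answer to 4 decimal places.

0.3646

Differing sites — 1:S/W; 6:A/M; 15:W/V; 17:N/T; 20:W/A; 24:D/G; 25:K/P; 26:W/K; 31:T/Y; 34:N/A; 36:M/D.
p = 11/36 = 0.305556.
d = −ln(1 − 0.305556) = −ln(0.694444) = 0.3646.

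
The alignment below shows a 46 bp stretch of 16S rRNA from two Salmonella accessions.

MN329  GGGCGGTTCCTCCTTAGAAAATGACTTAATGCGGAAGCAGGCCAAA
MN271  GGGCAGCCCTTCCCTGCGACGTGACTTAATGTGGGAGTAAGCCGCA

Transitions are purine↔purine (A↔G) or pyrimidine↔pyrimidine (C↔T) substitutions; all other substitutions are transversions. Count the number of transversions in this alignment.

3

Differing sites — 5:G/A (Ti); 7:T/C (Ti); 8:T/C (Ti); 10:C/T (Ti); 14:T/C (Ti); 16:A/G (Ti); 17:G/C (Tv); 18:A/G (Ti); 20:A/C (Tv); 21:A/G (Ti); 32:C/T (Ti); 35:A/G (Ti); 38:C/T (Ti); 40:G/A (Ti); 44:A/G (Ti); 45:A/C (Tv).
Of the 16 differences, 13 transitions and 3 transversions, so the answer is 3.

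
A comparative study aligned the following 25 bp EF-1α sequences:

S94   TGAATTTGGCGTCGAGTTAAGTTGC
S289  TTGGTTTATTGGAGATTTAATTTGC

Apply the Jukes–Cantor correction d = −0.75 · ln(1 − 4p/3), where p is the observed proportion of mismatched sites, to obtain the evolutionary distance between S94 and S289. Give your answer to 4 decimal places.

0.5716

The sequences differ at positions 2 (G/T), 3 (A/G), 4 (A/G), 8 (G/A), 9 (G/T), 10 (C/T), 12 (T/G), 13 (C/A), 16 (G/T), 21 (G/T).
p = 10/25 = 0.400000.
d = −0.75 · ln(1 − (4/3)·0.400000) = −0.75 · ln(0.466667) = −0.75 · (-0.762139) = 0.5716.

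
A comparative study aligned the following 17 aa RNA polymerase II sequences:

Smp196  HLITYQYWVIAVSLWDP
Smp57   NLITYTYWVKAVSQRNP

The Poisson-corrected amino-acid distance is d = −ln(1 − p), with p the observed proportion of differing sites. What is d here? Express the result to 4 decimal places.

0.4353

Mismatches occur at site 1 (H→N), site 6 (Q→T), site 10 (I→K), site 14 (L→Q), site 15 (W→R), site 16 (D→N).
p = 6/17 = 0.352941.
d = −ln(1 − 0.352941) = −ln(0.647059) = 0.4353.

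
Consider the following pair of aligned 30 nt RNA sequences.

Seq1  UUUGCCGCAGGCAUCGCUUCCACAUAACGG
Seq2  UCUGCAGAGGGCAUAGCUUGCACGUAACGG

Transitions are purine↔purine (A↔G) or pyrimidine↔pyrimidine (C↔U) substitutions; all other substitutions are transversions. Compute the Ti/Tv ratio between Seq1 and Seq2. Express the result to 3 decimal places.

0.750

The sequences differ at positions 2 (U/C, transition), 6 (C/A, transversion), 8 (C/A, transversion), 9 (A/G, transition), 15 (C/A, transversion), 20 (C/G, transversion), 24 (A/G, transition).
Of the 7 differences, 3 transitions and 4 transversions, so Ti/Tv = 3/4 = 0.750.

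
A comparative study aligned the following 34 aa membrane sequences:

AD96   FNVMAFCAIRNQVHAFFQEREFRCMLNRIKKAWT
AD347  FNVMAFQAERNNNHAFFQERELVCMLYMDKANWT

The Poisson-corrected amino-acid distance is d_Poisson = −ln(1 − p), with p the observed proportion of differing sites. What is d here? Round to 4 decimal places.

Differing sites — 7:C/Q; 9:I/E; 12:Q/N; 13:V/N; 22:F/L; 23:R/V; 27:N/Y; 28:R/M; 29:I/D; 31:K/A; 32:A/N.
p = 11/34 = 0.323529.
d = −ln(1 − 0.323529) = −ln(0.676471) = 0.3909.

0.3909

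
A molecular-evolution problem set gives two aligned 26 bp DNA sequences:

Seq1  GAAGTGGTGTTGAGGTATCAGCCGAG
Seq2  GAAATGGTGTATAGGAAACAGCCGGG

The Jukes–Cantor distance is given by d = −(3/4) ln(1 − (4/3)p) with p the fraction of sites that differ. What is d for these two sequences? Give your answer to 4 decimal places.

Mismatches occur at site 4 (G↔A), site 11 (T↔A), site 12 (G↔T), site 16 (T↔A), site 18 (T↔A), site 25 (A↔G).
p = 6/26 = 0.230769.
d = −0.75 · ln(1 − (4/3)·0.230769) = −0.75 · ln(0.692308) = −0.75 · (-0.367724) = 0.2758.

0.2758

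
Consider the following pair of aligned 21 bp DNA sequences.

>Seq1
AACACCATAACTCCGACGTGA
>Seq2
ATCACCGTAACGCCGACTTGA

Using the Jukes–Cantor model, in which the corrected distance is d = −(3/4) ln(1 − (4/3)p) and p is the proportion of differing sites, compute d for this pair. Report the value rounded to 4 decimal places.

Differing sites — 2:A/T; 7:A/G; 12:T/G; 18:G/T.
p = 4/21 = 0.190476.
d = −0.75 · ln(1 − (4/3)·0.190476) = −0.75 · ln(0.746032) = −0.75 · (-0.292987) = 0.2197.

0.2197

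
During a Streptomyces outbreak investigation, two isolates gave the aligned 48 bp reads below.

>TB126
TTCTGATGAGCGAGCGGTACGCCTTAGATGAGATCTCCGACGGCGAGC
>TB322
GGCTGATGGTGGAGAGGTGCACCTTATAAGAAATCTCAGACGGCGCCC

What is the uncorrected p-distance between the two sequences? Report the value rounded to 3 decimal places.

The sequences differ at positions 1 (T/G), 2 (T/G), 9 (A/G), 10 (G/T), 11 (C/G), 15 (C/A), 19 (A/G), 21 (G/A), 27 (G/T), 29 (T/A), 32 (G/A), 38 (C/A), 46 (A/C), 47 (G/C).
There are 14 differences over 48 sites, so p = 14/48 = 0.292.

0.292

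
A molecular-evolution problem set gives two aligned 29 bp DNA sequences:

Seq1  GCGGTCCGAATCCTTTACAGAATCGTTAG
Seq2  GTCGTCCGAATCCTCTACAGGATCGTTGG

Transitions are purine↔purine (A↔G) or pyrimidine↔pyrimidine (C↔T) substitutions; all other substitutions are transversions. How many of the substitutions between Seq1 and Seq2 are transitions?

4

Mismatches occur at site 2 (C→T, transition), site 3 (G→C, transversion), site 15 (T→C, transition), site 21 (A→G, transition), site 28 (A→G, transition).
Of the 5 differences, 4 transitions and 1 transversion, so the answer is 4.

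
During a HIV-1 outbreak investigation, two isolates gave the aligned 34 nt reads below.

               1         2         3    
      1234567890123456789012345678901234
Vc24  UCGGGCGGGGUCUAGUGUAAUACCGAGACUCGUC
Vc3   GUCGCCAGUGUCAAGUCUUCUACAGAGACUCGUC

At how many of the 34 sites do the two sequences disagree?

Mismatches occur at site 1 (U↔G), site 2 (C↔U), site 3 (G↔C), site 5 (G↔C), site 7 (G↔A), site 9 (G↔U), site 13 (U↔A), site 17 (G↔C), site 19 (A↔U), site 20 (A↔C), site 24 (C↔A).
That gives 11 mismatches out of 34 aligned sites, so the Hamming distance is 11.

11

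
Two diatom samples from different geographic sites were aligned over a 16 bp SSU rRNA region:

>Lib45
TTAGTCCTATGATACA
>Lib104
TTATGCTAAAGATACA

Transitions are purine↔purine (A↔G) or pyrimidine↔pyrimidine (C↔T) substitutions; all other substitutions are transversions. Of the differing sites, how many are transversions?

Differing sites — 4:G/T (Tv); 5:T/G (Tv); 7:C/T (Ti); 8:T/A (Tv); 10:T/A (Tv).
Of the 5 differences, 1 transition and 4 transversions, so the answer is 4.

4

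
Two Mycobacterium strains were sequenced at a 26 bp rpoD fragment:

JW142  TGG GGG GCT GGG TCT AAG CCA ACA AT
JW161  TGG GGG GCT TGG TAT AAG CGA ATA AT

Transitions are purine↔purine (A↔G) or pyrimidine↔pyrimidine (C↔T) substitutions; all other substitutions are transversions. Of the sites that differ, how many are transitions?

1

The sequences differ at positions 10 (G/T, transversion), 14 (C/A, transversion), 20 (C/G, transversion), 23 (C/T, transition).
Of the 4 differences, 1 transition and 3 transversions, so the answer is 1.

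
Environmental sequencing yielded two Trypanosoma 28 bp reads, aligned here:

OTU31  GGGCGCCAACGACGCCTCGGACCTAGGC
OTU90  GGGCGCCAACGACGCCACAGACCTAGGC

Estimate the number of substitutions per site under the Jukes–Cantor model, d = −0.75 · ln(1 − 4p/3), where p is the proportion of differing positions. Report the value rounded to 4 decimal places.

0.0751

Mismatches occur at site 17 (T/A), site 19 (G/A).
p = 2/28 = 0.071429.
d = −0.75 · ln(1 − (4/3)·0.071429) = −0.75 · ln(0.904761) = −0.75 · (-0.100084) = 0.0751.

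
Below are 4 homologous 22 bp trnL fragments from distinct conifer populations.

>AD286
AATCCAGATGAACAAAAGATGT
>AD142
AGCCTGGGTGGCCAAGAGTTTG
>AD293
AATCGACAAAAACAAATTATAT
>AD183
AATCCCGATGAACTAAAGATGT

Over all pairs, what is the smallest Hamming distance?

Pairwise Hamming distances:
  AD286 vs AD142: 11
  AD286 vs AD293: 7
  AD286 vs AD183: 2
  AD142 vs AD293: 16
  AD142 vs AD183: 12
  AD293 vs AD183: 9
The smallest is 2, between AD286 and AD183.

2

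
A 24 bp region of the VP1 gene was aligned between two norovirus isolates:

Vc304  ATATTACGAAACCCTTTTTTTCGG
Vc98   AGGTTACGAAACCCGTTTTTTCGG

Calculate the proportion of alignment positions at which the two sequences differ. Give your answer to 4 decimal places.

Differing sites — 2:T/G; 3:A/G; 15:T/G.
There are 3 differences over 24 sites, so p = 3/24 = 0.1250.

0.1250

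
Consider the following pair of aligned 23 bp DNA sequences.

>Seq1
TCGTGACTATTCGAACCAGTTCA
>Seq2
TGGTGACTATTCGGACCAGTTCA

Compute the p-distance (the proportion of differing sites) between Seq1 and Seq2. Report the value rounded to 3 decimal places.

0.087

Differing sites — 2:C/G; 14:A/G.
There are 2 differences over 23 sites, so p = 2/23 = 0.087.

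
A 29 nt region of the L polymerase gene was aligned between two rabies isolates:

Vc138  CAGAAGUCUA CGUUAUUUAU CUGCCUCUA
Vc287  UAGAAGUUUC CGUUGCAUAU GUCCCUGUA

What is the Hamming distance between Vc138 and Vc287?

Differing sites — 1:C/U; 8:C/U; 10:A/C; 15:A/G; 16:U/C; 17:U/A; 21:C/G; 23:G/C; 27:C/G.
That gives 9 mismatches out of 29 aligned sites, so the Hamming distance is 9.

9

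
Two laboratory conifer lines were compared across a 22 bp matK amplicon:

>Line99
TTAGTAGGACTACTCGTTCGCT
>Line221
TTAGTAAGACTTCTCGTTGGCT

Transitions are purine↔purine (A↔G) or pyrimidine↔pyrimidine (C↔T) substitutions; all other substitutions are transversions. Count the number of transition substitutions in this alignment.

Differing sites — 7:G/A (Ti); 12:A/T (Tv); 19:C/G (Tv).
Of the 3 differences, 1 transition and 2 transversions, so the answer is 1.

1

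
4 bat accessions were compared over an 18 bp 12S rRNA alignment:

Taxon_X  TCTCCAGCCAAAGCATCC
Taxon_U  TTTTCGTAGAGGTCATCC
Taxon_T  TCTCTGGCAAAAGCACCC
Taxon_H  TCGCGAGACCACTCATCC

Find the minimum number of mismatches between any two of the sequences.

4

Pairwise Hamming distances:
  Taxon_X vs Taxon_U: 9
  Taxon_X vs Taxon_T: 4
  Taxon_X vs Taxon_H: 6
  Taxon_U vs Taxon_T: 10
  Taxon_U vs Taxon_H: 10
  Taxon_T vs Taxon_H: 9
The smallest is 4, between Taxon_X and Taxon_T.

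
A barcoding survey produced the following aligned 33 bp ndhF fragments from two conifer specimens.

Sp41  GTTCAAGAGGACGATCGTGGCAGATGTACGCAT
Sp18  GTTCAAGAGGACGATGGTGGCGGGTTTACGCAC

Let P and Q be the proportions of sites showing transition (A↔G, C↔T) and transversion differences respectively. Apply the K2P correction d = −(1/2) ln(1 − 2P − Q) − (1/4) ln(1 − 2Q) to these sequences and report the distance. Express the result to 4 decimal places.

Mismatches occur at site 16 (C/G, transversion), site 22 (A/G, transition), site 24 (A/G, transition), site 26 (G/T, transversion), site 33 (T/C, transition).
Of the 5 differences, 3 transitions and 2 transversions over 33 sites: P = 3/33 = 0.090909, Q = 2/33 = 0.060606.
d = −0.5·ln(0.757576) − 0.25·ln(0.878788) = −0.5·(-0.277631) − 0.25·(-0.129212) = 0.1711.

0.1711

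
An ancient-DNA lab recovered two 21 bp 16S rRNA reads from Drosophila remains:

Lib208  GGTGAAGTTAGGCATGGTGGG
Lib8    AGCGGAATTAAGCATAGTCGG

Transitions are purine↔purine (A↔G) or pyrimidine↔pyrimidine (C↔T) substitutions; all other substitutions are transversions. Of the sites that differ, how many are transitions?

6

Differing sites — 1:G/A (Ti); 3:T/C (Ti); 5:A/G (Ti); 7:G/A (Ti); 11:G/A (Ti); 16:G/A (Ti); 19:G/C (Tv).
Of the 7 differences, 6 transitions and 1 transversion, so the answer is 6.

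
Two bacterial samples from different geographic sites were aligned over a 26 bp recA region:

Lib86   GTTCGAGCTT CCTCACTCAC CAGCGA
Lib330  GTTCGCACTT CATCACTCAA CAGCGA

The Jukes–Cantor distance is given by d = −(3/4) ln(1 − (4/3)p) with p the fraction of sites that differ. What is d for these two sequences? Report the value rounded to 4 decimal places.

Differing sites — 6:A/C; 7:G/A; 12:C/A; 20:C/A.
p = 4/26 = 0.153846.
d = −0.75 · ln(1 − (4/3)·0.153846) = −0.75 · ln(0.794872) = −0.75 · (-0.229574) = 0.1722.

0.1722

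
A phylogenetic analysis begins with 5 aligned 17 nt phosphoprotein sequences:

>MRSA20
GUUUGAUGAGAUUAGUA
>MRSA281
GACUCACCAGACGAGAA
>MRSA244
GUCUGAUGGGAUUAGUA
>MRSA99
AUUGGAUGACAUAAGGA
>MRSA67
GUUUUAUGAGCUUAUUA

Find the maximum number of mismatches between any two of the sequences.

11

Pairwise Hamming distances:
  MRSA20 vs MRSA281: 8
  MRSA20 vs MRSA244: 2
  MRSA20 vs MRSA99: 5
  MRSA20 vs MRSA67: 3
  MRSA281 vs MRSA244: 8
  MRSA281 vs MRSA99: 11
  MRSA281 vs MRSA67: 10
  MRSA244 vs MRSA99: 7
  MRSA244 vs MRSA67: 5
  MRSA99 vs MRSA67: 8
The largest is 11, between MRSA281 and MRSA99.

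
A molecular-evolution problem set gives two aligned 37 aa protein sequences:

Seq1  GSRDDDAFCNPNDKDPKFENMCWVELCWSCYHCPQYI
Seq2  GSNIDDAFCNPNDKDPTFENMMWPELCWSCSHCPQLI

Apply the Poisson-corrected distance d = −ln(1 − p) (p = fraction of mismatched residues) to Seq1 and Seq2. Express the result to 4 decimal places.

Differing sites — 3:R/N; 4:D/I; 17:K/T; 22:C/M; 24:V/P; 31:Y/S; 36:Y/L.
p = 7/37 = 0.189189.
d = −ln(1 − 0.189189) = −ln(0.810811) = 0.2097.

0.2097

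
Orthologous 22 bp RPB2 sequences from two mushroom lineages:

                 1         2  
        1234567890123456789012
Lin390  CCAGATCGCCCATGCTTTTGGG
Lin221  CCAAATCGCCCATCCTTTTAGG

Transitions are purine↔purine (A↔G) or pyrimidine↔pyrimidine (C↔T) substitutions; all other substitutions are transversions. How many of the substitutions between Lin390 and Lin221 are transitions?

Differing sites — 4:G/A (Ti); 14:G/C (Tv); 20:G/A (Ti).
Of the 3 differences, 2 transitions and 1 transversion, so the answer is 2.

2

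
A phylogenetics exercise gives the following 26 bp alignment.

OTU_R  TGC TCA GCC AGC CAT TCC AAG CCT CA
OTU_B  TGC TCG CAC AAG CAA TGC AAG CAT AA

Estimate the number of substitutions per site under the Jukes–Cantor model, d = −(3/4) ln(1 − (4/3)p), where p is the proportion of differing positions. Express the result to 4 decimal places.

Mismatches occur at site 6 (A/G), site 7 (G/C), site 8 (C/A), site 11 (G/A), site 12 (C/G), site 15 (T/A), site 17 (C/G), site 23 (C/A), site 25 (C/A).
p = 9/26 = 0.346154.
d = −0.75 · ln(1 − (4/3)·0.346154) = −0.75 · ln(0.538461) = −0.75 · (-0.619040) = 0.4643.

0.4643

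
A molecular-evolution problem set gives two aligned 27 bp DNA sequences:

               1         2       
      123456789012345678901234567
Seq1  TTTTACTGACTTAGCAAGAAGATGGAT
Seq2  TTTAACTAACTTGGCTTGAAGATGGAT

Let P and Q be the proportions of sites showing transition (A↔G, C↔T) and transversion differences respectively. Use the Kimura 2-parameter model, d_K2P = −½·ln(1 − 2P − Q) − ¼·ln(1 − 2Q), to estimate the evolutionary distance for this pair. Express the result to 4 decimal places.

0.2129

Mismatches occur at site 4 (T→A, transversion), site 8 (G→A, transition), site 13 (A→G, transition), site 16 (A→T, transversion), site 17 (A→T, transversion).
Of the 5 differences, 2 transitions and 3 transversions over 27 sites: P = 2/27 = 0.074074, Q = 3/27 = 0.111111.
d = −0.5·ln(0.740741) − 0.25·ln(0.777778) = −0.5·(-0.300104) − 0.25·(-0.251314) = 0.2129.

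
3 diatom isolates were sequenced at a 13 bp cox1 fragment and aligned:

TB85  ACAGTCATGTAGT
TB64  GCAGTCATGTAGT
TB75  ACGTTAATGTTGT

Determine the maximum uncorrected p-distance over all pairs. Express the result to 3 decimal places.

0.385

Pairwise Hamming distances:
  TB85 vs TB64: 1
  TB85 vs TB75: 4
  TB64 vs TB75: 5
The largest is 5 mismatches, between TB64 and TB75; p = 5/13 = 0.385.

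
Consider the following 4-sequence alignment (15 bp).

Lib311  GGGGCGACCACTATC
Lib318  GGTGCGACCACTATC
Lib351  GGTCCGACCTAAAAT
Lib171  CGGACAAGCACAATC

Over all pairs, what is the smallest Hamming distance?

1

Pairwise Hamming distances:
  Lib311 vs Lib318: 1
  Lib311 vs Lib351: 7
  Lib311 vs Lib171: 5
  Lib318 vs Lib351: 6
  Lib318 vs Lib171: 6
  Lib351 vs Lib171: 9
The smallest is 1, between Lib311 and Lib318.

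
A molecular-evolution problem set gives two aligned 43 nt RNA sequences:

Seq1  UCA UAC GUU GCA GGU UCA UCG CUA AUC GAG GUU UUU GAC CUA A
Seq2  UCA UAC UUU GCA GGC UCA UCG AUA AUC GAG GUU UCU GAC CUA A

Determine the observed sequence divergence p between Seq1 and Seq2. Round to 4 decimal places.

Mismatches occur at site 7 (G→U), site 15 (U→C), site 22 (C→A), site 35 (U→C).
There are 4 differences over 43 sites, so p = 4/43 = 0.0930.

0.0930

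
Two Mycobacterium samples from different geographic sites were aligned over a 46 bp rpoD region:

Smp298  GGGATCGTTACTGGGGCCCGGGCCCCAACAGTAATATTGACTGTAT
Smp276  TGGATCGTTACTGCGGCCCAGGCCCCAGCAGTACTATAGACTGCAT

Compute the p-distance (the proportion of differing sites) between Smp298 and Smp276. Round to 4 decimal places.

Mismatches occur at site 1 (G→T), site 14 (G→C), site 20 (G→A), site 28 (A→G), site 34 (A→C), site 38 (T→A), site 44 (T→C).
There are 7 differences over 46 sites, so p = 7/46 = 0.1522.

0.1522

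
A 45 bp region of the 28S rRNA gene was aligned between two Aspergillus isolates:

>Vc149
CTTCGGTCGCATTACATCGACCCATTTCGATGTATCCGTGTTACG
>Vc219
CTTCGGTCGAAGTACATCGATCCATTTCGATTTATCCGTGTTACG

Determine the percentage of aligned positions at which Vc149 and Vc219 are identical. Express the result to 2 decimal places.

Mismatches occur at site 10 (C/A), site 12 (T/G), site 21 (C/T), site 32 (G/T).
41 of the 45 sites match, so the percent identity is 41/45 × 100 = 91.11%.

91.11%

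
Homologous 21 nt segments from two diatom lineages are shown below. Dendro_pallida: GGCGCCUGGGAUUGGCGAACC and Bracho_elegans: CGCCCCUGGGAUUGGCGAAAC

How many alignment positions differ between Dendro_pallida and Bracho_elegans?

Mismatches occur at site 1 (G→C), site 4 (G→C), site 20 (C→A).
That gives 3 mismatches out of 21 aligned sites, so the Hamming distance is 3.

3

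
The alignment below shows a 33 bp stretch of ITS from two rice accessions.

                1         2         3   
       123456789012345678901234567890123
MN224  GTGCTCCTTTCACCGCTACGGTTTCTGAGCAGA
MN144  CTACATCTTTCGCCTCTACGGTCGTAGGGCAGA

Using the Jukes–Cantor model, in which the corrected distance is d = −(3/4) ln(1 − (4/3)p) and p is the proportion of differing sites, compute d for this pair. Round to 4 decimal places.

Differing sites — 1:G/C; 3:G/A; 5:T/A; 6:C/T; 12:A/G; 15:G/T; 23:T/C; 24:T/G; 25:C/T; 26:T/A; 28:A/G.
p = 11/33 = 0.333333.
d = −0.75 · ln(1 − (4/3)·0.333333) = −0.75 · ln(0.555556) = −0.75 · (-0.587786) = 0.4408.

0.4408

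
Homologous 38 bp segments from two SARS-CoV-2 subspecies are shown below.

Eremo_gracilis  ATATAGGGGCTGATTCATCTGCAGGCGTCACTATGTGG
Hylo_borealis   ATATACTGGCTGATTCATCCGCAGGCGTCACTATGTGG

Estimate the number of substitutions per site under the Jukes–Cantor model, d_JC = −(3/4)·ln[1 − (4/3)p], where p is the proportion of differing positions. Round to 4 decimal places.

0.0834

Differing sites — 6:G/C; 7:G/T; 20:T/C.
p = 3/38 = 0.078947.
d = −0.75 · ln(1 − (4/3)·0.078947) = −0.75 · ln(0.894737) = −0.75 · (-0.111225) = 0.0834.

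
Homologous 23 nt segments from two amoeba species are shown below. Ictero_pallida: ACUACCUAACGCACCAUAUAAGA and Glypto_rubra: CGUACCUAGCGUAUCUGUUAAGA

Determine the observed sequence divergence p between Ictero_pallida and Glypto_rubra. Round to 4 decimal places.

Mismatches occur at site 1 (A/C), site 2 (C/G), site 9 (A/G), site 12 (C/U), site 14 (C/U), site 16 (A/U), site 17 (U/G), site 18 (A/U).
There are 8 differences over 23 sites, so p = 8/23 = 0.3478.

0.3478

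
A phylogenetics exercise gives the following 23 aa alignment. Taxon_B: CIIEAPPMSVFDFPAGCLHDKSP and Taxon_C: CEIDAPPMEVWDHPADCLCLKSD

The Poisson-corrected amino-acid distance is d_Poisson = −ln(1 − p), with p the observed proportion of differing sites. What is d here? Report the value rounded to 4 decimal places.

0.4964

The sequences differ at positions 2 (I/E), 4 (E/D), 9 (S/E), 11 (F/W), 13 (F/H), 16 (G/D), 19 (H/C), 20 (D/L), 23 (P/D).
p = 9/23 = 0.391304.
d = −ln(1 − 0.391304) = −ln(0.608696) = 0.4964.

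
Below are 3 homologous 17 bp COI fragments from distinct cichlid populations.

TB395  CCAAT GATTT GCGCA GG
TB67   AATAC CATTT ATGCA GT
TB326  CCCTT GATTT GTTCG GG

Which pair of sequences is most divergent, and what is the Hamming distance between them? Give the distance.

Pairwise Hamming distances:
  TB395 vs TB67: 8
  TB395 vs TB326: 5
  TB67 vs TB326: 10
The largest is 10, between TB67 and TB326.

10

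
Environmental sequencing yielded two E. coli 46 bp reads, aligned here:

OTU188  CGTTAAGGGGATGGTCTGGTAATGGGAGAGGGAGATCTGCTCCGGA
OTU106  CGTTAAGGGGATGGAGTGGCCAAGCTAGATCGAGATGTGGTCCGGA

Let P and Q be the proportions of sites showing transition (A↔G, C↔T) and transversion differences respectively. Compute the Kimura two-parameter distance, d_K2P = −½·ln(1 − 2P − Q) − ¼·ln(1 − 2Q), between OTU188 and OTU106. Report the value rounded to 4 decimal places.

0.2938

The sequences differ at positions 15 (T/A, transversion), 16 (C/G, transversion), 20 (T/C, transition), 21 (A/C, transversion), 23 (T/A, transversion), 25 (G/C, transversion), 26 (G/T, transversion), 30 (G/T, transversion), 31 (G/C, transversion), 37 (C/G, transversion), 40 (C/G, transversion).
Of the 11 differences, 1 transition and 10 transversions over 46 sites: P = 1/46 = 0.021739, Q = 10/46 = 0.217391.
d = −0.5·ln(0.739131) − 0.25·ln(0.565218) = −0.5·(-0.302280) − 0.25·(-0.570544) = 0.2938.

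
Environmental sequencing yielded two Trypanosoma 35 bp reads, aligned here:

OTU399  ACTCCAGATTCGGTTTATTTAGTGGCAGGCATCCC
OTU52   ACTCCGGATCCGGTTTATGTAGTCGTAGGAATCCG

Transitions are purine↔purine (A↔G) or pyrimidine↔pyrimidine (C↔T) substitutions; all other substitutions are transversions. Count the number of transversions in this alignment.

Differing sites — 6:A/G (Ti); 10:T/C (Ti); 19:T/G (Tv); 24:G/C (Tv); 26:C/T (Ti); 30:C/A (Tv); 35:C/G (Tv).
Of the 7 differences, 3 transitions and 4 transversions, so the answer is 4.

4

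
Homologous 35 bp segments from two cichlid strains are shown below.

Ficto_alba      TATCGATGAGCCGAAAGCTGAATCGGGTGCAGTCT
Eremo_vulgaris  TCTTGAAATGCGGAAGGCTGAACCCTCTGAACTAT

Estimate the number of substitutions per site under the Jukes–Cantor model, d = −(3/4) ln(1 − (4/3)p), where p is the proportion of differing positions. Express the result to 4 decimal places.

The sequences differ at positions 2 (A/C), 4 (C/T), 7 (T/A), 8 (G/A), 9 (A/T), 12 (C/G), 16 (A/G), 23 (T/C), 25 (G/C), 26 (G/T), 27 (G/C), 30 (C/A), 32 (G/C), 34 (C/A).
p = 14/35 = 0.400000.
d = −0.75 · ln(1 − (4/3)·0.400000) = −0.75 · ln(0.466667) = −0.75 · (-0.762139) = 0.5716.

0.5716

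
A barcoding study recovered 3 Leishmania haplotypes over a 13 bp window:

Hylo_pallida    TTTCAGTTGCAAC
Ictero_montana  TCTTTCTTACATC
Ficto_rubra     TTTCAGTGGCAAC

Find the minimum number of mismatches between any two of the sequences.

Pairwise Hamming distances:
  Hylo_pallida vs Ictero_montana: 6
  Hylo_pallida vs Ficto_rubra: 1
  Ictero_montana vs Ficto_rubra: 7
The smallest is 1, between Hylo_pallida and Ficto_rubra.

1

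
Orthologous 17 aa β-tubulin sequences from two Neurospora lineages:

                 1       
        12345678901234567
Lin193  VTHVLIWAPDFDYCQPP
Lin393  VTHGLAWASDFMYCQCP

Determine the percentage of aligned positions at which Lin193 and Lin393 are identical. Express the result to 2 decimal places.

70.59%

Differing sites — 4:V/G; 6:I/A; 9:P/S; 12:D/M; 16:P/C.
12 of the 17 sites match, so the percent identity is 12/17 × 100 = 70.59%.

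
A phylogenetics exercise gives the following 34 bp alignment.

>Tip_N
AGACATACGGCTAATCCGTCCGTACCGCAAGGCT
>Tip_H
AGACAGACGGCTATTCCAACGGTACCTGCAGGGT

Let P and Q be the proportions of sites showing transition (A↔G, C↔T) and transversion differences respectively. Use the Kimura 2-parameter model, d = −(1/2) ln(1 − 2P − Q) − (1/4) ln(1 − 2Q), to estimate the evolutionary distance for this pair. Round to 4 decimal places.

Mismatches occur at site 6 (T→G, transversion), site 14 (A→T, transversion), site 18 (G→A, transition), site 19 (T→A, transversion), site 21 (C→G, transversion), site 27 (G→T, transversion), site 28 (C→G, transversion), site 29 (A→C, transversion), site 33 (C→G, transversion).
Of the 9 differences, 1 transition and 8 transversions over 34 sites: P = 1/34 = 0.029412, Q = 8/34 = 0.235294.
d = −0.5·ln(0.705882) − 0.25·ln(0.529412) = −0.5·(-0.348307) − 0.25·(-0.635988) = 0.3332.

0.3332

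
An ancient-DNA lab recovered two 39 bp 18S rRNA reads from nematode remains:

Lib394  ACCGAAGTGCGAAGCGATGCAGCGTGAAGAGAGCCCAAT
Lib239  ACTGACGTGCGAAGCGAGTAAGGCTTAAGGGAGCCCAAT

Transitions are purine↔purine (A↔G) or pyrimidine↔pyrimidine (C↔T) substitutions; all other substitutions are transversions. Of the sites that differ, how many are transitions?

2

The sequences differ at positions 3 (C/T, transition), 6 (A/C, transversion), 18 (T/G, transversion), 19 (G/T, transversion), 20 (C/A, transversion), 23 (C/G, transversion), 24 (G/C, transversion), 26 (G/T, transversion), 30 (A/G, transition).
Of the 9 differences, 2 transitions and 7 transversions, so the answer is 2.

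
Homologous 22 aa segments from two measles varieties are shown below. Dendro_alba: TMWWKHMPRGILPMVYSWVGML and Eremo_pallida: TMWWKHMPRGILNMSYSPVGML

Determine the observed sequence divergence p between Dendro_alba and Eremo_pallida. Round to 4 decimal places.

0.1364

The sequences differ at positions 13 (P/N), 15 (V/S), 18 (W/P).
There are 3 differences over 22 sites, so p = 3/22 = 0.1364.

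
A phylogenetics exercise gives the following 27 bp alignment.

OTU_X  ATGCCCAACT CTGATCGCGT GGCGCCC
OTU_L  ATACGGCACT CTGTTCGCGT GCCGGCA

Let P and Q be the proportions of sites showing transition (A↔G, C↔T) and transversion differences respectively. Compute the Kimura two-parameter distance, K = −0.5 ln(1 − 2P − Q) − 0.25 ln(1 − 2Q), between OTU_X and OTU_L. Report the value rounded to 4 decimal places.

0.3855

The sequences differ at positions 3 (G/A, transition), 5 (C/G, transversion), 6 (C/G, transversion), 7 (A/C, transversion), 14 (A/T, transversion), 22 (G/C, transversion), 25 (C/G, transversion), 27 (C/A, transversion).
Of the 8 differences, 1 transition and 7 transversions over 27 sites: P = 1/27 = 0.037037, Q = 7/27 = 0.259259.
d = −0.5·ln(0.666667) − 0.25·ln(0.481482) = −0.5·(-0.405465) − 0.25·(-0.730886) = 0.3855.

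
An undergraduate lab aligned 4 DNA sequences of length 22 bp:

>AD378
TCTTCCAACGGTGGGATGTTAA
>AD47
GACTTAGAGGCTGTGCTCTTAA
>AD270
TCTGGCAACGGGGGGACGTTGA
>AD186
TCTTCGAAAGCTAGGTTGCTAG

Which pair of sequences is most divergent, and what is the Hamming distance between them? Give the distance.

15

Pairwise Hamming distances:
  AD378 vs AD47: 11
  AD378 vs AD270: 5
  AD378 vs AD186: 7
  AD47 vs AD270: 15
  AD47 vs AD186: 13
  AD270 vs AD186: 12
The largest is 15, between AD47 and AD270.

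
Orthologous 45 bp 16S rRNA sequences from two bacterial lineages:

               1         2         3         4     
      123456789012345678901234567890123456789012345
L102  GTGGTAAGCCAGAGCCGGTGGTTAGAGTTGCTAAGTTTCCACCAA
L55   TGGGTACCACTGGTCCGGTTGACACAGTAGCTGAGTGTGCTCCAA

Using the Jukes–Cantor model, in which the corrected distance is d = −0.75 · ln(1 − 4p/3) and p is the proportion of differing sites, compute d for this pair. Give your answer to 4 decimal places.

The sequences differ at positions 1 (G/T), 2 (T/G), 7 (A/C), 8 (G/C), 9 (C/A), 11 (A/T), 13 (A/G), 14 (G/T), 20 (G/T), 22 (T/A), 23 (T/C), 25 (G/C), 29 (T/A), 33 (A/G), 37 (T/G), 39 (C/G), 41 (A/T).
p = 17/45 = 0.377778.
d = −0.75 · ln(1 − (4/3)·0.377778) = −0.75 · ln(0.496296) = −0.75 · (-0.700583) = 0.5254.

0.5254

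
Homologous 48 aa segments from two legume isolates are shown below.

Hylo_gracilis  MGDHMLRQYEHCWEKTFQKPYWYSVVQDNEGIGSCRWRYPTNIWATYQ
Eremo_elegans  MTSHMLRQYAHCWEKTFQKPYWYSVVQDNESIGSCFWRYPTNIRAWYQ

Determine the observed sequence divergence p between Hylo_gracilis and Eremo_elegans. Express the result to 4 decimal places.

0.1458

Differing sites — 2:G/T; 3:D/S; 10:E/A; 31:G/S; 36:R/F; 44:W/R; 46:T/W.
There are 7 differences over 48 sites, so p = 7/48 = 0.1458.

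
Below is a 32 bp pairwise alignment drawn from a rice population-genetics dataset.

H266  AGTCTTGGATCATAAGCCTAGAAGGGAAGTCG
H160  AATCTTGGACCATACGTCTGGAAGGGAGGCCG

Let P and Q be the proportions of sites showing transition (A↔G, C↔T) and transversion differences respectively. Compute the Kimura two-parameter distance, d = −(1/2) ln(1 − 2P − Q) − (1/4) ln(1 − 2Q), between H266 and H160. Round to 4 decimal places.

0.2768

The sequences differ at positions 2 (G/A, transition), 10 (T/C, transition), 15 (A/C, transversion), 17 (C/T, transition), 20 (A/G, transition), 28 (A/G, transition), 30 (T/C, transition).
Of the 7 differences, 6 transitions and 1 transversion over 32 sites: P = 6/32 = 0.187500, Q = 1/32 = 0.031250.
d = −0.5·ln(0.593750) − 0.25·ln(0.937500) = −0.5·(-0.521297) − 0.25·(-0.064539) = 0.2768.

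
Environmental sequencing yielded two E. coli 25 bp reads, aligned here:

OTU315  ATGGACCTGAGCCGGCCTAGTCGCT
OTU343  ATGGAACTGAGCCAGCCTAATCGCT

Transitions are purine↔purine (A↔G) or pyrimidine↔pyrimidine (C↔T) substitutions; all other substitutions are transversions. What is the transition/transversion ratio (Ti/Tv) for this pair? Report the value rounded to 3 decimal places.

2.000

The sequences differ at positions 6 (C/A, transversion), 14 (G/A, transition), 20 (G/A, transition).
Of the 3 differences, 2 transitions and 1 transversion, so Ti/Tv = 2/1 = 2.000.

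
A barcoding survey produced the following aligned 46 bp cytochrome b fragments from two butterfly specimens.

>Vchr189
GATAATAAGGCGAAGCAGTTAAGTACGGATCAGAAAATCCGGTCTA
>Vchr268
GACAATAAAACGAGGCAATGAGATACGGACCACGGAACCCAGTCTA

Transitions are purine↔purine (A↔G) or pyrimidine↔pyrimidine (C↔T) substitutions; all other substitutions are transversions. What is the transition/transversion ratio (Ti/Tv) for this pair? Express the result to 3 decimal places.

6.000

Mismatches occur at site 3 (T↔C, transition), site 9 (G↔A, transition), site 10 (G↔A, transition), site 14 (A↔G, transition), site 18 (G↔A, transition), site 20 (T↔G, transversion), site 22 (A↔G, transition), site 23 (G↔A, transition), site 30 (T↔C, transition), site 33 (G↔C, transversion), site 34 (A↔G, transition), site 35 (A↔G, transition), site 38 (T↔C, transition), site 41 (G↔A, transition).
Of the 14 differences, 12 transitions and 2 transversions, so Ti/Tv = 12/2 = 6.000.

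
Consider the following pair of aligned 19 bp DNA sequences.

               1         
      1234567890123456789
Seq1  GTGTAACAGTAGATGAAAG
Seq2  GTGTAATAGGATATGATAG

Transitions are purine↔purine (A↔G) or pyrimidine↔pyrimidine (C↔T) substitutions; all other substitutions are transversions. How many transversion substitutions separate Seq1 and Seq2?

3

Mismatches occur at site 7 (C↔T, transition), site 10 (T↔G, transversion), site 12 (G↔T, transversion), site 17 (A↔T, transversion).
Of the 4 differences, 1 transition and 3 transversions, so the answer is 3.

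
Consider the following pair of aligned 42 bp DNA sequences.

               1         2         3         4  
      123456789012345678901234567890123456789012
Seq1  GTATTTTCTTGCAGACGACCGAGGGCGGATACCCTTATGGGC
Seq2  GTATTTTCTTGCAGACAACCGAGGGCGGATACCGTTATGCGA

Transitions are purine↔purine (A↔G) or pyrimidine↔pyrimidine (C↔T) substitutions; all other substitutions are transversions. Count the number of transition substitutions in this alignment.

Differing sites — 17:G/A (Ti); 34:C/G (Tv); 40:G/C (Tv); 42:C/A (Tv).
Of the 4 differences, 1 transition and 3 transversions, so the answer is 1.

1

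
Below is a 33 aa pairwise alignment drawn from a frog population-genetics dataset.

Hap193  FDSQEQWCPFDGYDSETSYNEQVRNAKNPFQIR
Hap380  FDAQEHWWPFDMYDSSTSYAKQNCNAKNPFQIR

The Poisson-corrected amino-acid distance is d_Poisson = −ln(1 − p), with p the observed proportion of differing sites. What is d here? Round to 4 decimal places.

0.3185

Mismatches occur at site 3 (S↔A), site 6 (Q↔H), site 8 (C↔W), site 12 (G↔M), site 16 (E↔S), site 20 (N↔A), site 21 (E↔K), site 23 (V↔N), site 24 (R↔C).
p = 9/33 = 0.272727.
d = −ln(1 − 0.272727) = −ln(0.727273) = 0.3185.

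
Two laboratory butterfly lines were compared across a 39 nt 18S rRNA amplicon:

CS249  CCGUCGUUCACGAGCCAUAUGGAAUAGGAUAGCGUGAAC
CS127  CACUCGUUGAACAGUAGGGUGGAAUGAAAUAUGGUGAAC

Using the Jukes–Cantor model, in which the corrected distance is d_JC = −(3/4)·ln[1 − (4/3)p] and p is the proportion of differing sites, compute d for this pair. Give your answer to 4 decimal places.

0.5393

The sequences differ at positions 2 (C/A), 3 (G/C), 9 (C/G), 11 (C/A), 12 (G/C), 15 (C/U), 16 (C/A), 17 (A/G), 18 (U/G), 19 (A/G), 26 (A/G), 27 (G/A), 28 (G/A), 32 (G/U), 33 (C/G).
p = 15/39 = 0.384615.
d = −0.75 · ln(1 − (4/3)·0.384615) = −0.75 · ln(0.487180) = −0.75 · (-0.719122) = 0.5393.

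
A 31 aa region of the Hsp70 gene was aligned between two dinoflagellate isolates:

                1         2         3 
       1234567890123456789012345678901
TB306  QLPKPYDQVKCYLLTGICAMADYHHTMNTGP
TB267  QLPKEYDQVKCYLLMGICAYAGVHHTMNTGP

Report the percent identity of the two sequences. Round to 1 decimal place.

83.9%

Mismatches occur at site 5 (P→E), site 15 (T→M), site 20 (M→Y), site 22 (D→G), site 23 (Y→V).
26 of the 31 sites match, so the percent identity is 26/31 × 100 = 83.9%.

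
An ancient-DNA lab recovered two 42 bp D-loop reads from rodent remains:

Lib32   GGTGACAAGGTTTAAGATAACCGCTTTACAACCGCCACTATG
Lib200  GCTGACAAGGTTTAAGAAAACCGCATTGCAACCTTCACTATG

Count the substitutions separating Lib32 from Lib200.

The sequences differ at positions 2 (G/C), 18 (T/A), 25 (T/A), 28 (A/G), 34 (G/T), 35 (C/T).
That gives 6 mismatches out of 42 aligned sites, so the Hamming distance is 6.

6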